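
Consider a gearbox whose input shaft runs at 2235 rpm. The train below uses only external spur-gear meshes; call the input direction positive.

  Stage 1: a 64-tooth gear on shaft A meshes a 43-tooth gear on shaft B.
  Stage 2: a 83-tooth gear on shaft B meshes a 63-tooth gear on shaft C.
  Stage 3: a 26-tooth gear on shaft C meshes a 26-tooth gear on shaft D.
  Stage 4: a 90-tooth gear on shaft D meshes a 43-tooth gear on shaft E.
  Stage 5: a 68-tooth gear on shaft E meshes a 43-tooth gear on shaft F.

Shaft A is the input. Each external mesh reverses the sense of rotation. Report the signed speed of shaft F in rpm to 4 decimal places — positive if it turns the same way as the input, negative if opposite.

Stage 1 [64T→43T]: ω = 2235.0000×64/43 = 3326.5116 rpm, dir flips to −; running = −3326.5116
Stage 2 [83T→63T]: ω = 3326.5116×83/63 = 4382.5471 rpm, dir flips to +; running = +4382.5471
Stage 3 [26T→26T]: ω = 4382.5471×26/26 = 4382.5471 rpm, dir flips to −; running = −4382.5471
Stage 4 [90T→43T]: ω = 4382.5471×90/43 = 9172.7729 rpm, dir flips to +; running = +9172.7729
Stage 5 [68T→43T]: ω = 9172.7729×68/43 = 14505.7804 rpm, dir flips to −; running = −14505.7804

-14505.7804 rpm (opposite to input, |ω| = 14505.7804 rpm)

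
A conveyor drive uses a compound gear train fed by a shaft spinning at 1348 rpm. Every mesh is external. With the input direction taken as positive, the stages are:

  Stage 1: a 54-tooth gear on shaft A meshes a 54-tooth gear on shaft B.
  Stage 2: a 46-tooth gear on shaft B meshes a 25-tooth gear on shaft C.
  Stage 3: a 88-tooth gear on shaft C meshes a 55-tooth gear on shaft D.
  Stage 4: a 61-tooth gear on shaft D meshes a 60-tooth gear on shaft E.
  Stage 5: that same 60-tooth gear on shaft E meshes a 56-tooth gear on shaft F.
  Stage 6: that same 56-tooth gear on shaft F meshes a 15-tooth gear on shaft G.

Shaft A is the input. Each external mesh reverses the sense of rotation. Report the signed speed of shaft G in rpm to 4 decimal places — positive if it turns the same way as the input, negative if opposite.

Stage 1 [54T→54T]: ω = 1348.0000×54/54 = 1348.0000 rpm, dir flips to −; running = −1348.0000
Stage 2 [46T→25T]: ω = 1348.0000×46/25 = 2480.3200 rpm, dir flips to +; running = +2480.3200
Stage 3 [88T→55T]: ω = 2480.3200×88/55 = 3968.5120 rpm, dir flips to −; running = −3968.5120
Stage 4 [61T→60T]: ω = 3968.5120×61/60 = 4034.6539 rpm, dir flips to +; running = +4034.6539
Stage 5 [60T→56T]: ω = 4034.6539×60/56 = 4322.8434 rpm, dir flips to −; running = −4322.8434
Stage 6 [56T→15T]: ω = 4322.8434×56/15 = 16138.6155 rpm, dir flips to +; running = +16138.6155

+16138.6155 rpm (same as input, |ω| = 16138.6155 rpm)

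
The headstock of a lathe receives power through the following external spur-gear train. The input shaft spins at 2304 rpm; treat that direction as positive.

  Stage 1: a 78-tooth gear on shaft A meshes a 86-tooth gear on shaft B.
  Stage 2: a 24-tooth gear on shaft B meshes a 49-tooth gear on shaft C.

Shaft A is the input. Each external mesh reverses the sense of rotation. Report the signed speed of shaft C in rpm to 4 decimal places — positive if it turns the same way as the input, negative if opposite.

Stage 1 [78T→86T]: ω = 2304.0000×78/86 = 2089.6744 rpm, dir flips to −; running = −2089.6744
Stage 2 [24T→49T]: ω = 2089.6744×24/49 = 1023.5140 rpm, dir flips to +; running = +1023.5140

+1023.5140 rpm (same as input, |ω| = 1023.5140 rpm)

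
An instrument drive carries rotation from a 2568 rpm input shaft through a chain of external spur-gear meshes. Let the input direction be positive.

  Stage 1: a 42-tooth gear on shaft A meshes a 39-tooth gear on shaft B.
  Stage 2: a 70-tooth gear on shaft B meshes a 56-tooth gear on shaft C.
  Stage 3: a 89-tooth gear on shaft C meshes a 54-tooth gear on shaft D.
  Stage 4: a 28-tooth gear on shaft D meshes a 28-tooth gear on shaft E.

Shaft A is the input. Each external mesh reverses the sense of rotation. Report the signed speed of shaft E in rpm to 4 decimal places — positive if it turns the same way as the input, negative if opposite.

+5697.5214 rpm (same as input, |ω| = 5697.5214 rpm)

Stage 1 [42T→39T]: ω = 2568.0000×42/39 = 2765.5385 rpm, dir flips to −; running = −2765.5385
Stage 2 [70T→56T]: ω = 2765.5385×70/56 = 3456.9231 rpm, dir flips to +; running = +3456.9231
Stage 3 [89T→54T]: ω = 3456.9231×89/54 = 5697.5214 rpm, dir flips to −; running = −5697.5214
Stage 4 [28T→28T]: ω = 5697.5214×28/28 = 5697.5214 rpm, dir flips to +; running = +5697.5214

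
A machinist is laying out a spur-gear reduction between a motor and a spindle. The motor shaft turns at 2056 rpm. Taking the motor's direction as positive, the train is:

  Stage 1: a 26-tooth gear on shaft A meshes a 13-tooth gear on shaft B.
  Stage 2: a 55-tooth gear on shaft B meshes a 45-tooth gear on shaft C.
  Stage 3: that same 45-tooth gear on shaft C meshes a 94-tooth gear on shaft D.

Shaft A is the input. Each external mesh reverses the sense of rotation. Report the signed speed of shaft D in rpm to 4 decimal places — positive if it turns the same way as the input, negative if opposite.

-2405.9574 rpm (opposite to input, |ω| = 2405.9574 rpm)

Stage 1 [26T→13T]: ω = 2056.0000×26/13 = 4112.0000 rpm, dir flips to −; running = −4112.0000
Stage 2 [55T→45T]: ω = 4112.0000×55/45 = 5025.7778 rpm, dir flips to +; running = +5025.7778
Stage 3 [45T→94T]: ω = 5025.7778×45/94 = 2405.9574 rpm, dir flips to −; running = −2405.9574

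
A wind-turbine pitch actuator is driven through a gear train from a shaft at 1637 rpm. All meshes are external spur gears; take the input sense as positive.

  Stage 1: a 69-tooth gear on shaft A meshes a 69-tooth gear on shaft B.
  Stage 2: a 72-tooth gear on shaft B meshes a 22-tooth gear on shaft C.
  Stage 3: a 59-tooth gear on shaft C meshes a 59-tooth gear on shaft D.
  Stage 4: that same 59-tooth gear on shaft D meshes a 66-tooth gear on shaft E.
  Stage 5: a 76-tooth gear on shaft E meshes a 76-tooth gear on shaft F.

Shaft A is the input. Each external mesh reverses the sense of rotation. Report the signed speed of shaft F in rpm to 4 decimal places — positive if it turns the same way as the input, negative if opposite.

-4789.2397 rpm (opposite to input, |ω| = 4789.2397 rpm)

Stage 1 [69T→69T]: ω = 1637.0000×69/69 = 1637.0000 rpm, dir flips to −; running = −1637.0000
Stage 2 [72T→22T]: ω = 1637.0000×72/22 = 5357.4545 rpm, dir flips to +; running = +5357.4545
Stage 3 [59T→59T]: ω = 5357.4545×59/59 = 5357.4545 rpm, dir flips to −; running = −5357.4545
Stage 4 [59T→66T]: ω = 5357.4545×59/66 = 4789.2397 rpm, dir flips to +; running = +4789.2397
Stage 5 [76T→76T]: ω = 4789.2397×76/76 = 4789.2397 rpm, dir flips to −; running = −4789.2397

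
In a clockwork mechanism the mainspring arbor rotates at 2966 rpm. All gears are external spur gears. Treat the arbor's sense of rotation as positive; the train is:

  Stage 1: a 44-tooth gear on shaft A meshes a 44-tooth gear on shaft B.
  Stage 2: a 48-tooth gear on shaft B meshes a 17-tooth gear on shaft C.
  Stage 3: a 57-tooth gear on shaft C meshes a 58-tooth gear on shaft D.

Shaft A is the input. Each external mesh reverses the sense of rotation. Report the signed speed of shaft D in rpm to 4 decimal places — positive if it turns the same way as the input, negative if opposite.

-8230.1988 rpm (opposite to input, |ω| = 8230.1988 rpm)

Stage 1 [44T→44T]: ω = 2966.0000×44/44 = 2966.0000 rpm, dir flips to −; running = −2966.0000
Stage 2 [48T→17T]: ω = 2966.0000×48/17 = 8374.5882 rpm, dir flips to +; running = +8374.5882
Stage 3 [57T→58T]: ω = 8374.5882×57/58 = 8230.1988 rpm, dir flips to −; running = −8230.1988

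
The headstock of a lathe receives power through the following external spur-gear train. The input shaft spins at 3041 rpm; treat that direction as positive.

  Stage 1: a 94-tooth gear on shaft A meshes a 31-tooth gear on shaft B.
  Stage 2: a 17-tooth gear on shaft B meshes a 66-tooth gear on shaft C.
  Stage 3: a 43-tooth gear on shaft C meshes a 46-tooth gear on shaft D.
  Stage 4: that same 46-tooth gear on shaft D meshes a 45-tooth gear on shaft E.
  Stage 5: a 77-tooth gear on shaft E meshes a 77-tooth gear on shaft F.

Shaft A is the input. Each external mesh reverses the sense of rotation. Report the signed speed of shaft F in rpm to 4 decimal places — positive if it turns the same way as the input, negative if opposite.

-2269.5696 rpm (opposite to input, |ω| = 2269.5696 rpm)

Stage 1 [94T→31T]: ω = 3041.0000×94/31 = 9221.0968 rpm, dir flips to −; running = −9221.0968
Stage 2 [17T→66T]: ω = 9221.0968×17/66 = 2375.1310 rpm, dir flips to +; running = +2375.1310
Stage 3 [43T→46T]: ω = 2375.1310×43/46 = 2220.2311 rpm, dir flips to −; running = −2220.2311
Stage 4 [46T→45T]: ω = 2220.2311×46/45 = 2269.5696 rpm, dir flips to +; running = +2269.5696
Stage 5 [77T→77T]: ω = 2269.5696×77/77 = 2269.5696 rpm, dir flips to −; running = −2269.5696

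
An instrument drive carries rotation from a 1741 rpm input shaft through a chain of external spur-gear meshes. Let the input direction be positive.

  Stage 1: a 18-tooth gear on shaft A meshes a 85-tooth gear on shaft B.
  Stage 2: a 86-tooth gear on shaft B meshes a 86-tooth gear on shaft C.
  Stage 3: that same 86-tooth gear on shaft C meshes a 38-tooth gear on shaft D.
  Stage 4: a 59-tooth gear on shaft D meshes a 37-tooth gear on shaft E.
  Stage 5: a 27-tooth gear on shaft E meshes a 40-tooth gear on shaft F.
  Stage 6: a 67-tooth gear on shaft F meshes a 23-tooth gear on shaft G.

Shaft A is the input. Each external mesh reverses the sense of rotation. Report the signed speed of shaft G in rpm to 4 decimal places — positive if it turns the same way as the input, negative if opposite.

Stage 1 [18T→85T]: ω = 1741.0000×18/85 = 368.6824 rpm, dir flips to −; running = −368.6824
Stage 2 [86T→86T]: ω = 368.6824×86/86 = 368.6824 rpm, dir flips to +; running = +368.6824
Stage 3 [86T→38T]: ω = 368.6824×86/38 = 834.3864 rpm, dir flips to −; running = −834.3864
Stage 4 [59T→37T]: ω = 834.3864×59/37 = 1330.5080 rpm, dir flips to +; running = +1330.5080
Stage 5 [27T→40T]: ω = 1330.5080×27/40 = 898.0929 rpm, dir flips to −; running = −898.0929
Stage 6 [67T→23T]: ω = 898.0929×67/23 = 2616.1837 rpm, dir flips to +; running = +2616.1837

+2616.1837 rpm (same as input, |ω| = 2616.1837 rpm)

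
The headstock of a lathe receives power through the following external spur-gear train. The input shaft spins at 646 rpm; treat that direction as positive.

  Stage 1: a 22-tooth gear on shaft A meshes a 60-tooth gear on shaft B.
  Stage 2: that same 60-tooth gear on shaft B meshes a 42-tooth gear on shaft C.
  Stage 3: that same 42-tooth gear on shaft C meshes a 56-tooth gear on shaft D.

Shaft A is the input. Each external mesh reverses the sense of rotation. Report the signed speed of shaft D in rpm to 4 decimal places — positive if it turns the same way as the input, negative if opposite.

-253.7857 rpm (opposite to input, |ω| = 253.7857 rpm)

Stage 1 [22T→60T]: ω = 646.0000×22/60 = 236.8667 rpm, dir flips to −; running = −236.8667
Stage 2 [60T→42T]: ω = 236.8667×60/42 = 338.3810 rpm, dir flips to +; running = +338.3810
Stage 3 [42T→56T]: ω = 338.3810×42/56 = 253.7857 rpm, dir flips to −; running = −253.7857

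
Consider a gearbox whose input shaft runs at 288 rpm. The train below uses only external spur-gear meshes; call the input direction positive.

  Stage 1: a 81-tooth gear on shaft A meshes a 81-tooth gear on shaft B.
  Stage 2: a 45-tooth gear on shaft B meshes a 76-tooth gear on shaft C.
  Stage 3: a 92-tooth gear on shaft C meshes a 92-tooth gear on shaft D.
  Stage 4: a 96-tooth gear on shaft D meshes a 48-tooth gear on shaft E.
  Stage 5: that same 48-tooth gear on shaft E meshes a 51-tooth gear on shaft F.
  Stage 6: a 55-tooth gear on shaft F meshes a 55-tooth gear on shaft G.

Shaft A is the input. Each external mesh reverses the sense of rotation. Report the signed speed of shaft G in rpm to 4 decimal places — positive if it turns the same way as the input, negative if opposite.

+320.9907 rpm (same as input, |ω| = 320.9907 rpm)

Stage 1 [81T→81T]: ω = 288.0000×81/81 = 288.0000 rpm, dir flips to −; running = −288.0000
Stage 2 [45T→76T]: ω = 288.0000×45/76 = 170.5263 rpm, dir flips to +; running = +170.5263
Stage 3 [92T→92T]: ω = 170.5263×92/92 = 170.5263 rpm, dir flips to −; running = −170.5263
Stage 4 [96T→48T]: ω = 170.5263×96/48 = 341.0526 rpm, dir flips to +; running = +341.0526
Stage 5 [48T→51T]: ω = 341.0526×48/51 = 320.9907 rpm, dir flips to −; running = −320.9907
Stage 6 [55T→55T]: ω = 320.9907×55/55 = 320.9907 rpm, dir flips to +; running = +320.9907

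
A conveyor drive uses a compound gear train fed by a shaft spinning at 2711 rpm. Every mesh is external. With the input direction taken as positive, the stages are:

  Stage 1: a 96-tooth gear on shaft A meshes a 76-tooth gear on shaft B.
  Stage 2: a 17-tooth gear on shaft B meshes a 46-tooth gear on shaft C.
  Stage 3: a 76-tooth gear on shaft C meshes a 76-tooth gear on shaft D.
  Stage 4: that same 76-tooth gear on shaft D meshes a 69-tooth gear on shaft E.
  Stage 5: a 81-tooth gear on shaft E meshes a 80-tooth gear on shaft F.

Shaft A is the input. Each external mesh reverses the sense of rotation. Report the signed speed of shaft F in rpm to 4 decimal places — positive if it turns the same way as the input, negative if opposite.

Stage 1 [96T→76T]: ω = 2711.0000×96/76 = 3424.4211 rpm, dir flips to −; running = −3424.4211
Stage 2 [17T→46T]: ω = 3424.4211×17/46 = 1265.5469 rpm, dir flips to +; running = +1265.5469
Stage 3 [76T→76T]: ω = 1265.5469×76/76 = 1265.5469 rpm, dir flips to −; running = −1265.5469
Stage 4 [76T→69T]: ω = 1265.5469×76/69 = 1393.9357 rpm, dir flips to +; running = +1393.9357
Stage 5 [81T→80T]: ω = 1393.9357×81/80 = 1411.3599 rpm, dir flips to −; running = −1411.3599

-1411.3599 rpm (opposite to input, |ω| = 1411.3599 rpm)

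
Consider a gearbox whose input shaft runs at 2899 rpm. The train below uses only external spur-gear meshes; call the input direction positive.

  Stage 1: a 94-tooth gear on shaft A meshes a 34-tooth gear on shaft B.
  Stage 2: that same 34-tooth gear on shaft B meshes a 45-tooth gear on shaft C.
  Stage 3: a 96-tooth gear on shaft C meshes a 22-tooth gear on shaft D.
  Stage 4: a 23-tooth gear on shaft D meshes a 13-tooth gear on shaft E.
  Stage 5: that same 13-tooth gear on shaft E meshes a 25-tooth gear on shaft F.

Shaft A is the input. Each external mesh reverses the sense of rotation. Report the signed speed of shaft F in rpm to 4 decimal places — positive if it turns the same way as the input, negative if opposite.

Stage 1 [94T→34T]: ω = 2899.0000×94/34 = 8014.8824 rpm, dir flips to −; running = −8014.8824
Stage 2 [34T→45T]: ω = 8014.8824×34/45 = 6055.6889 rpm, dir flips to +; running = +6055.6889
Stage 3 [96T→22T]: ω = 6055.6889×96/22 = 26424.8242 rpm, dir flips to −; running = −26424.8242
Stage 4 [23T→13T]: ω = 26424.8242×23/13 = 46751.6121 rpm, dir flips to +; running = +46751.6121
Stage 5 [13T→25T]: ω = 46751.6121×13/25 = 24310.8383 rpm, dir flips to −; running = −24310.8383

-24310.8383 rpm (opposite to input, |ω| = 24310.8383 rpm)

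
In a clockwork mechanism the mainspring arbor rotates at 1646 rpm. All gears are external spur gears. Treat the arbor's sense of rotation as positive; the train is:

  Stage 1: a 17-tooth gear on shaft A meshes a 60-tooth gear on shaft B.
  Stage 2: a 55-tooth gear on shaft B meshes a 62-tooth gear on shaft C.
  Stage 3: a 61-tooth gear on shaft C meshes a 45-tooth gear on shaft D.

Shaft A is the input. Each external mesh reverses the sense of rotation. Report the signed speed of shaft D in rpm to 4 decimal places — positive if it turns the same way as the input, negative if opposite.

Stage 1 [17T→60T]: ω = 1646.0000×17/60 = 466.3667 rpm, dir flips to −; running = −466.3667
Stage 2 [55T→62T]: ω = 466.3667×55/62 = 413.7124 rpm, dir flips to +; running = +413.7124
Stage 3 [61T→45T]: ω = 413.7124×61/45 = 560.8101 rpm, dir flips to −; running = −560.8101

-560.8101 rpm (opposite to input, |ω| = 560.8101 rpm)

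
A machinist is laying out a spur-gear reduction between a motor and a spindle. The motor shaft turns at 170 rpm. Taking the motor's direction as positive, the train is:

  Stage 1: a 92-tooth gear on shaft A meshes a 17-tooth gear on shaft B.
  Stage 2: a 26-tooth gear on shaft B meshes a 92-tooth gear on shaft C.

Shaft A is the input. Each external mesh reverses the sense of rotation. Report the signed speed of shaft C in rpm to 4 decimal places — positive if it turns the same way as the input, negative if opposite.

+260.0000 rpm (same as input, |ω| = 260.0000 rpm)

Stage 1 [92T→17T]: ω = 170.0000×92/17 = 920.0000 rpm, dir flips to −; running = −920.0000
Stage 2 [26T→92T]: ω = 920.0000×26/92 = 260.0000 rpm, dir flips to +; running = +260.0000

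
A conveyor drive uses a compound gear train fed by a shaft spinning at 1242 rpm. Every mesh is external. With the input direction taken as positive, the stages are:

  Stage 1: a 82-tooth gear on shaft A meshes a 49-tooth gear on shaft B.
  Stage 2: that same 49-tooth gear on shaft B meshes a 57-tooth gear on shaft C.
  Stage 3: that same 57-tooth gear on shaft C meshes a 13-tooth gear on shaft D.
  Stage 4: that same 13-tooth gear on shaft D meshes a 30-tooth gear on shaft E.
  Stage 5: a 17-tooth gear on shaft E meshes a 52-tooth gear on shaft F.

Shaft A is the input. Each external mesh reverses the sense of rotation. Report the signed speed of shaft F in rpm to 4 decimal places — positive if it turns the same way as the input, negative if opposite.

Stage 1 [82T→49T]: ω = 1242.0000×82/49 = 2078.4490 rpm, dir flips to −; running = −2078.4490
Stage 2 [49T→57T]: ω = 2078.4490×49/57 = 1786.7368 rpm, dir flips to +; running = +1786.7368
Stage 3 [57T→13T]: ω = 1786.7368×57/13 = 7834.1538 rpm, dir flips to −; running = −7834.1538
Stage 4 [13T→30T]: ω = 7834.1538×13/30 = 3394.8000 rpm, dir flips to +; running = +3394.8000
Stage 5 [17T→52T]: ω = 3394.8000×17/52 = 1109.8385 rpm, dir flips to −; running = −1109.8385

-1109.8385 rpm (opposite to input, |ω| = 1109.8385 rpm)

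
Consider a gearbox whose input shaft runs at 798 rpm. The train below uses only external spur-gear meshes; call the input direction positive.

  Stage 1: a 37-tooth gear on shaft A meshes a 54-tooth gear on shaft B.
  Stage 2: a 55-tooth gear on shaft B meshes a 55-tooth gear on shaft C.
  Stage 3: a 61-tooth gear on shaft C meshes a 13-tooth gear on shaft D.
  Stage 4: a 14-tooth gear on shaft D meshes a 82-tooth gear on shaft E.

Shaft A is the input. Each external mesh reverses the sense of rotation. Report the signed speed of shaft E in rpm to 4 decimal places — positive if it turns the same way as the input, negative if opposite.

+438.0377 rpm (same as input, |ω| = 438.0377 rpm)

Stage 1 [37T→54T]: ω = 798.0000×37/54 = 546.7778 rpm, dir flips to −; running = −546.7778
Stage 2 [55T→55T]: ω = 546.7778×55/55 = 546.7778 rpm, dir flips to +; running = +546.7778
Stage 3 [61T→13T]: ω = 546.7778×61/13 = 2565.6496 rpm, dir flips to −; running = −2565.6496
Stage 4 [14T→82T]: ω = 2565.6496×14/82 = 438.0377 rpm, dir flips to +; running = +438.0377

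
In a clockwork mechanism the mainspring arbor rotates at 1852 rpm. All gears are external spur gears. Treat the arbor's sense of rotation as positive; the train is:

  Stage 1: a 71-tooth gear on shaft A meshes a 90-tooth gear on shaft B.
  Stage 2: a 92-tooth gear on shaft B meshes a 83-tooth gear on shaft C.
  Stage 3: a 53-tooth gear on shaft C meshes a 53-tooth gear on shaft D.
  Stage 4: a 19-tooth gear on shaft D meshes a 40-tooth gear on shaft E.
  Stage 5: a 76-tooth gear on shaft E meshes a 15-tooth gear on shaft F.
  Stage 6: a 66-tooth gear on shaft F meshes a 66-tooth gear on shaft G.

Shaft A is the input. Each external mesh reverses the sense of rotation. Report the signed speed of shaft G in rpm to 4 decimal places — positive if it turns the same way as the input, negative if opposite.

+3897.4675 rpm (same as input, |ω| = 3897.4675 rpm)

Stage 1 [71T→90T]: ω = 1852.0000×71/90 = 1461.0222 rpm, dir flips to −; running = −1461.0222
Stage 2 [92T→83T]: ω = 1461.0222×92/83 = 1619.4463 rpm, dir flips to +; running = +1619.4463
Stage 3 [53T→53T]: ω = 1619.4463×53/53 = 1619.4463 rpm, dir flips to −; running = −1619.4463
Stage 4 [19T→40T]: ω = 1619.4463×19/40 = 769.2370 rpm, dir flips to +; running = +769.2370
Stage 5 [76T→15T]: ω = 769.2370×76/15 = 3897.4675 rpm, dir flips to −; running = −3897.4675
Stage 6 [66T→66T]: ω = 3897.4675×66/66 = 3897.4675 rpm, dir flips to +; running = +3897.4675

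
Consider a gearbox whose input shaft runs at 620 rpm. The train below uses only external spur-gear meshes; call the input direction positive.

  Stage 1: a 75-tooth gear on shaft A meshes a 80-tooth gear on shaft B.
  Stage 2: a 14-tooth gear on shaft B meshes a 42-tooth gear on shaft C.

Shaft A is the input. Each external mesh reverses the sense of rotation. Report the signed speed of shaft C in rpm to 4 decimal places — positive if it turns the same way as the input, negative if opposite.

+193.7500 rpm (same as input, |ω| = 193.7500 rpm)

Stage 1 [75T→80T]: ω = 620.0000×75/80 = 581.2500 rpm, dir flips to −; running = −581.2500
Stage 2 [14T→42T]: ω = 581.2500×14/42 = 193.7500 rpm, dir flips to +; running = +193.7500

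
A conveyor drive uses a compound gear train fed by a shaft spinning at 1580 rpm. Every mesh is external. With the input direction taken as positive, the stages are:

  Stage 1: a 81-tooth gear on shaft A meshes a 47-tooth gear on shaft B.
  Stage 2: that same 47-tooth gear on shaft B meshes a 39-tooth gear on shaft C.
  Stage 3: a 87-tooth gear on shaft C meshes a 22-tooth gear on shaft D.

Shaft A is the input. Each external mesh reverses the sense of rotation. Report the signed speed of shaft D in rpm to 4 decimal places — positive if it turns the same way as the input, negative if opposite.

-12976.9930 rpm (opposite to input, |ω| = 12976.9930 rpm)

Stage 1 [81T→47T]: ω = 1580.0000×81/47 = 2722.9787 rpm, dir flips to −; running = −2722.9787
Stage 2 [47T→39T]: ω = 2722.9787×47/39 = 3281.5385 rpm, dir flips to +; running = +3281.5385
Stage 3 [87T→22T]: ω = 3281.5385×87/22 = 12976.9930 rpm, dir flips to −; running = −12976.9930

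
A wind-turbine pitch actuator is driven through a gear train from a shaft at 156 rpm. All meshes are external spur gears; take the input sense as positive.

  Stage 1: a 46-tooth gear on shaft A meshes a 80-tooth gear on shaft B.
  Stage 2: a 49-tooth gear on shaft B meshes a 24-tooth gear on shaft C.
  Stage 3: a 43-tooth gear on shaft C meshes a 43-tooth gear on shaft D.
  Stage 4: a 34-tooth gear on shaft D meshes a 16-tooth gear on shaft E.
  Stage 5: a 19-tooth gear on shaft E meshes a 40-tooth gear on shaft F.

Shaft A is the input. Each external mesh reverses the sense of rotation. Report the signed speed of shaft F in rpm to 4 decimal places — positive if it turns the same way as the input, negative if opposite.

-184.8544 rpm (opposite to input, |ω| = 184.8544 rpm)

Stage 1 [46T→80T]: ω = 156.0000×46/80 = 89.7000 rpm, dir flips to −; running = −89.7000
Stage 2 [49T→24T]: ω = 89.7000×49/24 = 183.1375 rpm, dir flips to +; running = +183.1375
Stage 3 [43T→43T]: ω = 183.1375×43/43 = 183.1375 rpm, dir flips to −; running = −183.1375
Stage 4 [34T→16T]: ω = 183.1375×34/16 = 389.1672 rpm, dir flips to +; running = +389.1672
Stage 5 [19T→40T]: ω = 389.1672×19/40 = 184.8544 rpm, dir flips to −; running = −184.8544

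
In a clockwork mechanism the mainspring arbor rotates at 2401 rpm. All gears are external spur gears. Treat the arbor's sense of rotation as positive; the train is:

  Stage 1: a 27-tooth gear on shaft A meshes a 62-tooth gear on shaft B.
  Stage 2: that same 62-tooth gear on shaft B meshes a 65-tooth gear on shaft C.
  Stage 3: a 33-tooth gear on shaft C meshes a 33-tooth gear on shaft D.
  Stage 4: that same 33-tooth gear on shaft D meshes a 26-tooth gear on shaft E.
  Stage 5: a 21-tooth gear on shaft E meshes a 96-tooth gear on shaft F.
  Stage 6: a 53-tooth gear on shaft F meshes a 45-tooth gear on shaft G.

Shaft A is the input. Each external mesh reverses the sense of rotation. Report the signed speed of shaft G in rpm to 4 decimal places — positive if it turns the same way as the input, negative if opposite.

+326.1329 rpm (same as input, |ω| = 326.1329 rpm)

Stage 1 [27T→62T]: ω = 2401.0000×27/62 = 1045.5968 rpm, dir flips to −; running = −1045.5968
Stage 2 [62T→65T]: ω = 1045.5968×62/65 = 997.3385 rpm, dir flips to +; running = +997.3385
Stage 3 [33T→33T]: ω = 997.3385×33/33 = 997.3385 rpm, dir flips to −; running = −997.3385
Stage 4 [33T→26T]: ω = 997.3385×33/26 = 1265.8527 rpm, dir flips to +; running = +1265.8527
Stage 5 [21T→96T]: ω = 1265.8527×21/96 = 276.9053 rpm, dir flips to −; running = −276.9053
Stage 6 [53T→45T]: ω = 276.9053×53/45 = 326.1329 rpm, dir flips to +; running = +326.1329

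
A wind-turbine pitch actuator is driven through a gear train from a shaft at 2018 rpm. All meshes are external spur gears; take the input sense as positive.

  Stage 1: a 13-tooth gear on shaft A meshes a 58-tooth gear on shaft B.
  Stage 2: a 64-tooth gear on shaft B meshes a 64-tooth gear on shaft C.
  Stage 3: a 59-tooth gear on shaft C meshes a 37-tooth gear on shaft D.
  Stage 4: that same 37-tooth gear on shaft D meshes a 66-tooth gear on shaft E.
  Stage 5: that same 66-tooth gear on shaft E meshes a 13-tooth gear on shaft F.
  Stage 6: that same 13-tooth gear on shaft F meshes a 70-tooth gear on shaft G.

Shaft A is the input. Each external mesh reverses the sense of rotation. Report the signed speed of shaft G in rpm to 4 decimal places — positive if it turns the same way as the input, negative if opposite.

+381.2330 rpm (same as input, |ω| = 381.2330 rpm)

Stage 1 [13T→58T]: ω = 2018.0000×13/58 = 452.3103 rpm, dir flips to −; running = −452.3103
Stage 2 [64T→64T]: ω = 452.3103×64/64 = 452.3103 rpm, dir flips to +; running = +452.3103
Stage 3 [59T→37T]: ω = 452.3103×59/37 = 721.2516 rpm, dir flips to −; running = −721.2516
Stage 4 [37T→66T]: ω = 721.2516×37/66 = 404.3380 rpm, dir flips to +; running = +404.3380
Stage 5 [66T→13T]: ω = 404.3380×66/13 = 2052.7931 rpm, dir flips to −; running = −2052.7931
Stage 6 [13T→70T]: ω = 2052.7931×13/70 = 381.2330 rpm, dir flips to +; running = +381.2330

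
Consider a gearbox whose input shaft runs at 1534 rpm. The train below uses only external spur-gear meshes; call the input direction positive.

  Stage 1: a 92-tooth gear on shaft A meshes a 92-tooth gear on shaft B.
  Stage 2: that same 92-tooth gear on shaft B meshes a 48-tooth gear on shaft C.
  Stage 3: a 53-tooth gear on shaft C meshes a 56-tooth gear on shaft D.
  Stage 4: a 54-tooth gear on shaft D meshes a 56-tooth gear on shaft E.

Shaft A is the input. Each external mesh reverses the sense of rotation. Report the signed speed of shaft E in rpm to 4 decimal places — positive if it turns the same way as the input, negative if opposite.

+2683.2771 rpm (same as input, |ω| = 2683.2771 rpm)

Stage 1 [92T→92T]: ω = 1534.0000×92/92 = 1534.0000 rpm, dir flips to −; running = −1534.0000
Stage 2 [92T→48T]: ω = 1534.0000×92/48 = 2940.1667 rpm, dir flips to +; running = +2940.1667
Stage 3 [53T→56T]: ω = 2940.1667×53/56 = 2782.6577 rpm, dir flips to −; running = −2782.6577
Stage 4 [54T→56T]: ω = 2782.6577×54/56 = 2683.2771 rpm, dir flips to +; running = +2683.2771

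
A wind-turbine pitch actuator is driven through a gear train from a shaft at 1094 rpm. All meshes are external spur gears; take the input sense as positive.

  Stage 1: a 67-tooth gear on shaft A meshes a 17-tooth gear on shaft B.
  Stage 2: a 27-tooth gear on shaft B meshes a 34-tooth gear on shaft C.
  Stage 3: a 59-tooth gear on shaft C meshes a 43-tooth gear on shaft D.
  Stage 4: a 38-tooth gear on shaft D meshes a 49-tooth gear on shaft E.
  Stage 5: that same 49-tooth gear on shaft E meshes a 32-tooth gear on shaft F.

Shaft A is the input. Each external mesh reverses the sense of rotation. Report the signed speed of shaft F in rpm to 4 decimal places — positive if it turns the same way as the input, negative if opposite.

-5578.8569 rpm (opposite to input, |ω| = 5578.8569 rpm)

Stage 1 [67T→17T]: ω = 1094.0000×67/17 = 4311.6471 rpm, dir flips to −; running = −4311.6471
Stage 2 [27T→34T]: ω = 4311.6471×27/34 = 3423.9550 rpm, dir flips to +; running = +3423.9550
Stage 3 [59T→43T]: ω = 3423.9550×59/43 = 4697.9848 rpm, dir flips to −; running = −4697.9848
Stage 4 [38T→49T]: ω = 4697.9848×38/49 = 3643.3351 rpm, dir flips to +; running = +3643.3351
Stage 5 [49T→32T]: ω = 3643.3351×49/32 = 5578.8569 rpm, dir flips to −; running = −5578.8569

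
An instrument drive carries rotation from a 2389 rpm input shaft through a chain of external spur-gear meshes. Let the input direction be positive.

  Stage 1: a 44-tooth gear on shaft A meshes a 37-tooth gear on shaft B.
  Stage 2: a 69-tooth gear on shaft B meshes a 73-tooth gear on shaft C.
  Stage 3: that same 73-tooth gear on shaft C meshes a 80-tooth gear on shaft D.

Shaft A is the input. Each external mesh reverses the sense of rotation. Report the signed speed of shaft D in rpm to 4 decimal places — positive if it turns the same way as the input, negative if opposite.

-2450.3392 rpm (opposite to input, |ω| = 2450.3392 rpm)

Stage 1 [44T→37T]: ω = 2389.0000×44/37 = 2840.9730 rpm, dir flips to −; running = −2840.9730
Stage 2 [69T→73T]: ω = 2840.9730×69/73 = 2685.3032 rpm, dir flips to +; running = +2685.3032
Stage 3 [73T→80T]: ω = 2685.3032×73/80 = 2450.3392 rpm, dir flips to −; running = −2450.3392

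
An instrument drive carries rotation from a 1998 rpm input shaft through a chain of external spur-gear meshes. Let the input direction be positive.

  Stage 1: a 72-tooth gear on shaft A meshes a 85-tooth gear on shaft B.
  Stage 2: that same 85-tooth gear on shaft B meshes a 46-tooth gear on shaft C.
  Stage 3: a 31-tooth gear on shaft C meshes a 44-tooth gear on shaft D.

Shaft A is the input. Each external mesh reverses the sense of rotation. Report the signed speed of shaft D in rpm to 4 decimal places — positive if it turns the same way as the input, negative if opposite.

Stage 1 [72T→85T]: ω = 1998.0000×72/85 = 1692.4235 rpm, dir flips to −; running = −1692.4235
Stage 2 [85T→46T]: ω = 1692.4235×85/46 = 3127.3043 rpm, dir flips to +; running = +3127.3043
Stage 3 [31T→44T]: ω = 3127.3043×31/44 = 2203.3281 rpm, dir flips to −; running = −2203.3281

-2203.3281 rpm (opposite to input, |ω| = 2203.3281 rpm)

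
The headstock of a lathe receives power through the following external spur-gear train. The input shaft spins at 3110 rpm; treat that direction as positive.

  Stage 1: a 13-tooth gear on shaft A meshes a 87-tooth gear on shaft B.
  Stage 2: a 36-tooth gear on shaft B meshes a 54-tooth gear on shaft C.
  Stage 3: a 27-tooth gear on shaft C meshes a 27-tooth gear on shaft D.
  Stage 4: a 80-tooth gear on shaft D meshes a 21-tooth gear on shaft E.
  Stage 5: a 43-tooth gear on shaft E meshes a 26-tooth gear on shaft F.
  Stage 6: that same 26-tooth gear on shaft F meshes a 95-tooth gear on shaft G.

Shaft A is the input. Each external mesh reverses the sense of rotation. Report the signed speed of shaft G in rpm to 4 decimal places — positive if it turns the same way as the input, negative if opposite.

Stage 1 [13T→87T]: ω = 3110.0000×13/87 = 464.7126 rpm, dir flips to −; running = −464.7126
Stage 2 [36T→54T]: ω = 464.7126×36/54 = 309.8084 rpm, dir flips to +; running = +309.8084
Stage 3 [27T→27T]: ω = 309.8084×27/27 = 309.8084 rpm, dir flips to −; running = −309.8084
Stage 4 [80T→21T]: ω = 309.8084×80/21 = 1180.2226 rpm, dir flips to +; running = +1180.2226
Stage 5 [43T→26T]: ω = 1180.2226×43/26 = 1951.9066 rpm, dir flips to −; running = −1951.9066
Stage 6 [26T→95T]: ω = 1951.9066×26/95 = 534.2060 rpm, dir flips to +; running = +534.2060

+534.2060 rpm (same as input, |ω| = 534.2060 rpm)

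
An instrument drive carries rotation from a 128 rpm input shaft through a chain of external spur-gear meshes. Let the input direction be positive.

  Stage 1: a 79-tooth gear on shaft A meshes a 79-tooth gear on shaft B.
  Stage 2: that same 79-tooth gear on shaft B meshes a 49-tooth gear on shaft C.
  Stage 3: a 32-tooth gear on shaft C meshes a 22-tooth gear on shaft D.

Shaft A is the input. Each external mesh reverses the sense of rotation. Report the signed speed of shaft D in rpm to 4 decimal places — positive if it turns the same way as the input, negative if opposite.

Stage 1 [79T→79T]: ω = 128.0000×79/79 = 128.0000 rpm, dir flips to −; running = −128.0000
Stage 2 [79T→49T]: ω = 128.0000×79/49 = 206.3673 rpm, dir flips to +; running = +206.3673
Stage 3 [32T→22T]: ω = 206.3673×32/22 = 300.1707 rpm, dir flips to −; running = −300.1707

-300.1707 rpm (opposite to input, |ω| = 300.1707 rpm)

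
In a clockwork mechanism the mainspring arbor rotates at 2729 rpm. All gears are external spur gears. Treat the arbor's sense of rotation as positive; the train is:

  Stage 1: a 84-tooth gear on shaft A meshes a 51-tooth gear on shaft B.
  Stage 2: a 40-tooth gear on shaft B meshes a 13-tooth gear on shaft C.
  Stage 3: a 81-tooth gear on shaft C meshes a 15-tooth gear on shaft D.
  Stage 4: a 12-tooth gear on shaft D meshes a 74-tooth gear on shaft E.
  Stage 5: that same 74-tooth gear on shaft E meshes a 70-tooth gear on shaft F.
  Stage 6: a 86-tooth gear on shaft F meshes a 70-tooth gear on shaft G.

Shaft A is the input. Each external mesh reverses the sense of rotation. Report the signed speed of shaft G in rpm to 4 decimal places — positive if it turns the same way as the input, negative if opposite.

Stage 1 [84T→51T]: ω = 2729.0000×84/51 = 4494.8235 rpm, dir flips to −; running = −4494.8235
Stage 2 [40T→13T]: ω = 4494.8235×40/13 = 13830.2262 rpm, dir flips to +; running = +13830.2262
Stage 3 [81T→15T]: ω = 13830.2262×81/15 = 74683.2217 rpm, dir flips to −; running = −74683.2217
Stage 4 [12T→74T]: ω = 74683.2217×12/74 = 12110.7927 rpm, dir flips to +; running = +12110.7927
Stage 5 [74T→70T]: ω = 12110.7927×74/70 = 12802.8380 rpm, dir flips to −; running = −12802.8380
Stage 6 [86T→70T]: ω = 12802.8380×86/70 = 15729.2010 rpm, dir flips to +; running = +15729.2010

+15729.2010 rpm (same as input, |ω| = 15729.2010 rpm)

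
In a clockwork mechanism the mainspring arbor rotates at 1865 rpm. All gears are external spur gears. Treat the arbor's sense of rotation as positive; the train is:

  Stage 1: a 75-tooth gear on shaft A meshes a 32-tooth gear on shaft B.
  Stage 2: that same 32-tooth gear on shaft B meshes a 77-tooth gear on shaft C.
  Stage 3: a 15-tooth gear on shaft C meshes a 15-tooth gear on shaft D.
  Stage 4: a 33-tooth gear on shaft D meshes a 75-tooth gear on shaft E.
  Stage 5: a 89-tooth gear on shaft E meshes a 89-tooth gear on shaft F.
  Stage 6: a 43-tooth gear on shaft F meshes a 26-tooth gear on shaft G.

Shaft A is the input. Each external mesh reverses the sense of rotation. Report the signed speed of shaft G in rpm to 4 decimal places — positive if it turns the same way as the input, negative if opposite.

+1321.8956 rpm (same as input, |ω| = 1321.8956 rpm)

Stage 1 [75T→32T]: ω = 1865.0000×75/32 = 4371.0938 rpm, dir flips to −; running = −4371.0938
Stage 2 [32T→77T]: ω = 4371.0938×32/77 = 1816.5584 rpm, dir flips to +; running = +1816.5584
Stage 3 [15T→15T]: ω = 1816.5584×15/15 = 1816.5584 rpm, dir flips to −; running = −1816.5584
Stage 4 [33T→75T]: ω = 1816.5584×33/75 = 799.2857 rpm, dir flips to +; running = +799.2857
Stage 5 [89T→89T]: ω = 799.2857×89/89 = 799.2857 rpm, dir flips to −; running = −799.2857
Stage 6 [43T→26T]: ω = 799.2857×43/26 = 1321.8956 rpm, dir flips to +; running = +1321.8956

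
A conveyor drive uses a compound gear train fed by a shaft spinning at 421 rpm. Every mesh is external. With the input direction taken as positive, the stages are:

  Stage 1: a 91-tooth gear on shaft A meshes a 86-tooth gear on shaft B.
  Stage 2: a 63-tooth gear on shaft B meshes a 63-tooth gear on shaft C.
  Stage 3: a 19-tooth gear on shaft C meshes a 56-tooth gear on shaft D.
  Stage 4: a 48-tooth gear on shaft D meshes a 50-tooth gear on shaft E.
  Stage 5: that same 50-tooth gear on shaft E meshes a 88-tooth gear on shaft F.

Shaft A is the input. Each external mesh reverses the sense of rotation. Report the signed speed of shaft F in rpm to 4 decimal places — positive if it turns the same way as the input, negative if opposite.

Stage 1 [91T→86T]: ω = 421.0000×91/86 = 445.4767 rpm, dir flips to −; running = −445.4767
Stage 2 [63T→63T]: ω = 445.4767×63/63 = 445.4767 rpm, dir flips to +; running = +445.4767
Stage 3 [19T→56T]: ω = 445.4767×19/56 = 151.1439 rpm, dir flips to −; running = −151.1439
Stage 4 [48T→50T]: ω = 151.1439×48/50 = 145.0981 rpm, dir flips to +; running = +145.0981
Stage 5 [50T→88T]: ω = 145.0981×50/88 = 82.4421 rpm, dir flips to −; running = −82.4421

-82.4421 rpm (opposite to input, |ω| = 82.4421 rpm)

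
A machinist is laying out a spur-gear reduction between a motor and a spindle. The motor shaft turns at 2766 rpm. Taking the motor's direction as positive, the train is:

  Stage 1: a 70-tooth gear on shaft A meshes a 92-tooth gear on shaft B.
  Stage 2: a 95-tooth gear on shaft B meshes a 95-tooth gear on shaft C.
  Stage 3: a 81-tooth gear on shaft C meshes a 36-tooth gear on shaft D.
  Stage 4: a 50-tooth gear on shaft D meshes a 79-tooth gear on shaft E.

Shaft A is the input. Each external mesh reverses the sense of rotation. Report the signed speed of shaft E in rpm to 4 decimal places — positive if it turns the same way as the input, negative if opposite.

Stage 1 [70T→92T]: ω = 2766.0000×70/92 = 2104.5652 rpm, dir flips to −; running = −2104.5652
Stage 2 [95T→95T]: ω = 2104.5652×95/95 = 2104.5652 rpm, dir flips to +; running = +2104.5652
Stage 3 [81T→36T]: ω = 2104.5652×81/36 = 4735.2717 rpm, dir flips to −; running = −4735.2717
Stage 4 [50T→79T]: ω = 4735.2717×50/79 = 2997.0074 rpm, dir flips to +; running = +2997.0074

+2997.0074 rpm (same as input, |ω| = 2997.0074 rpm)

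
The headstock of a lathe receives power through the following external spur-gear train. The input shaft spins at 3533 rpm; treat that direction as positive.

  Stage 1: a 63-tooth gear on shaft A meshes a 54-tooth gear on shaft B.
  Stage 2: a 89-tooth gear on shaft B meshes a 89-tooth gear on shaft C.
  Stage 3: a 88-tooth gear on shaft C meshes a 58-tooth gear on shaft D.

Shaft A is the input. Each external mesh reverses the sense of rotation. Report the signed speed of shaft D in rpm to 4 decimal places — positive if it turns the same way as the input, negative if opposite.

-6253.8161 rpm (opposite to input, |ω| = 6253.8161 rpm)

Stage 1 [63T→54T]: ω = 3533.0000×63/54 = 4121.8333 rpm, dir flips to −; running = −4121.8333
Stage 2 [89T→89T]: ω = 4121.8333×89/89 = 4121.8333 rpm, dir flips to +; running = +4121.8333
Stage 3 [88T→58T]: ω = 4121.8333×88/58 = 6253.8161 rpm, dir flips to −; running = −6253.8161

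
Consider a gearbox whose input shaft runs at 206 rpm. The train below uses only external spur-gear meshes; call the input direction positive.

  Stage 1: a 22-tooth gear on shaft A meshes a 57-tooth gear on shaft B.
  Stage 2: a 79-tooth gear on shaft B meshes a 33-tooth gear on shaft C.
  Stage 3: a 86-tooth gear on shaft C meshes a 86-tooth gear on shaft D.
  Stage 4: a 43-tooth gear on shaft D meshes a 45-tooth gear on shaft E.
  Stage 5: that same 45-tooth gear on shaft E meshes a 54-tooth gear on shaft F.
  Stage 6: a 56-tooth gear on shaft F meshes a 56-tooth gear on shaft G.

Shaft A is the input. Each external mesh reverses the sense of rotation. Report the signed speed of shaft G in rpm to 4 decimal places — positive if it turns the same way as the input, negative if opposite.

Stage 1 [22T→57T]: ω = 206.0000×22/57 = 79.5088 rpm, dir flips to −; running = −79.5088
Stage 2 [79T→33T]: ω = 79.5088×79/33 = 190.3392 rpm, dir flips to +; running = +190.3392
Stage 3 [86T→86T]: ω = 190.3392×86/86 = 190.3392 rpm, dir flips to −; running = −190.3392
Stage 4 [43T→45T]: ω = 190.3392×43/45 = 181.8797 rpm, dir flips to +; running = +181.8797
Stage 5 [45T→54T]: ω = 181.8797×45/54 = 151.5664 rpm, dir flips to −; running = −151.5664
Stage 6 [56T→56T]: ω = 151.5664×56/56 = 151.5664 rpm, dir flips to +; running = +151.5664

+151.5664 rpm (same as input, |ω| = 151.5664 rpm)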